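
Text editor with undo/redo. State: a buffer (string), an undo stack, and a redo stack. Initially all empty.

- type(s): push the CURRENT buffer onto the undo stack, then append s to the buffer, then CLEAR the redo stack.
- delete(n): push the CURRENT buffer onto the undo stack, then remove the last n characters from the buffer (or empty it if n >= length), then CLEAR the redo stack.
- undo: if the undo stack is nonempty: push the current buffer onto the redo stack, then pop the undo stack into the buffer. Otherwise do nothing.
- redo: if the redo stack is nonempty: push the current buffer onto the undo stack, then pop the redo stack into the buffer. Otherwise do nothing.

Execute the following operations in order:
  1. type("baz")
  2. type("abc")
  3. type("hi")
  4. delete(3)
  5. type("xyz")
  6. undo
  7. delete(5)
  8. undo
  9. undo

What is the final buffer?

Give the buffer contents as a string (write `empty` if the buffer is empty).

After op 1 (type): buf='baz' undo_depth=1 redo_depth=0
After op 2 (type): buf='bazabc' undo_depth=2 redo_depth=0
After op 3 (type): buf='bazabchi' undo_depth=3 redo_depth=0
After op 4 (delete): buf='bazab' undo_depth=4 redo_depth=0
After op 5 (type): buf='bazabxyz' undo_depth=5 redo_depth=0
After op 6 (undo): buf='bazab' undo_depth=4 redo_depth=1
After op 7 (delete): buf='(empty)' undo_depth=5 redo_depth=0
After op 8 (undo): buf='bazab' undo_depth=4 redo_depth=1
After op 9 (undo): buf='bazabchi' undo_depth=3 redo_depth=2

Answer: bazabchi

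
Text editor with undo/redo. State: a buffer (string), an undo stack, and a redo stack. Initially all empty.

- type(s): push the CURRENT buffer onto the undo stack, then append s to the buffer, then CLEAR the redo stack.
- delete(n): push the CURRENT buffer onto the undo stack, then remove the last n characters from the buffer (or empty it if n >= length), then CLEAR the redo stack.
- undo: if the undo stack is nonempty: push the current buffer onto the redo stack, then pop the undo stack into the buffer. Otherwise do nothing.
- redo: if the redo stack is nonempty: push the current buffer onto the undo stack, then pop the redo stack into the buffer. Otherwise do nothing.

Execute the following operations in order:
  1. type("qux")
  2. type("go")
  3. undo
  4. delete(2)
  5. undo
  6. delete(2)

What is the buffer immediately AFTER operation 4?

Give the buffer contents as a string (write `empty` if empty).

After op 1 (type): buf='qux' undo_depth=1 redo_depth=0
After op 2 (type): buf='quxgo' undo_depth=2 redo_depth=0
After op 3 (undo): buf='qux' undo_depth=1 redo_depth=1
After op 4 (delete): buf='q' undo_depth=2 redo_depth=0

Answer: q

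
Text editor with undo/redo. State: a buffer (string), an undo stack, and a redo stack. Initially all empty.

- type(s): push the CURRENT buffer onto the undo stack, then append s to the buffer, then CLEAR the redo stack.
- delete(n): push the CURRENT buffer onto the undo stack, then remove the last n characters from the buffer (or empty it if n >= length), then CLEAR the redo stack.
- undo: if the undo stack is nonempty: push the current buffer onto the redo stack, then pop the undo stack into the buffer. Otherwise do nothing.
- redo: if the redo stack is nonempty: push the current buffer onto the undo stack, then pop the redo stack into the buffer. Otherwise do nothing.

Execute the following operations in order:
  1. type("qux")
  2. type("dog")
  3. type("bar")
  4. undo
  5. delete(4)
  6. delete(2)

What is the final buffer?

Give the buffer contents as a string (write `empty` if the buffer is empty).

After op 1 (type): buf='qux' undo_depth=1 redo_depth=0
After op 2 (type): buf='quxdog' undo_depth=2 redo_depth=0
After op 3 (type): buf='quxdogbar' undo_depth=3 redo_depth=0
After op 4 (undo): buf='quxdog' undo_depth=2 redo_depth=1
After op 5 (delete): buf='qu' undo_depth=3 redo_depth=0
After op 6 (delete): buf='(empty)' undo_depth=4 redo_depth=0

Answer: empty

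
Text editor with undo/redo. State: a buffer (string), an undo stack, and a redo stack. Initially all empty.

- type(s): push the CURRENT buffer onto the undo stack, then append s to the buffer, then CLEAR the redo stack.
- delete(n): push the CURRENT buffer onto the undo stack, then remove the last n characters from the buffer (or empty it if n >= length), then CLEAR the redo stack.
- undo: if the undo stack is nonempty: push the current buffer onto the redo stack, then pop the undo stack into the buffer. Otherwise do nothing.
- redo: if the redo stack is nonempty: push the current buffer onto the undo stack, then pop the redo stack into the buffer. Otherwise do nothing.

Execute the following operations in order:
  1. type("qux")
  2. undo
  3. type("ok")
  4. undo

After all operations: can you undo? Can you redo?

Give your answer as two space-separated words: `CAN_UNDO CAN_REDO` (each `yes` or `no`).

After op 1 (type): buf='qux' undo_depth=1 redo_depth=0
After op 2 (undo): buf='(empty)' undo_depth=0 redo_depth=1
After op 3 (type): buf='ok' undo_depth=1 redo_depth=0
After op 4 (undo): buf='(empty)' undo_depth=0 redo_depth=1

Answer: no yes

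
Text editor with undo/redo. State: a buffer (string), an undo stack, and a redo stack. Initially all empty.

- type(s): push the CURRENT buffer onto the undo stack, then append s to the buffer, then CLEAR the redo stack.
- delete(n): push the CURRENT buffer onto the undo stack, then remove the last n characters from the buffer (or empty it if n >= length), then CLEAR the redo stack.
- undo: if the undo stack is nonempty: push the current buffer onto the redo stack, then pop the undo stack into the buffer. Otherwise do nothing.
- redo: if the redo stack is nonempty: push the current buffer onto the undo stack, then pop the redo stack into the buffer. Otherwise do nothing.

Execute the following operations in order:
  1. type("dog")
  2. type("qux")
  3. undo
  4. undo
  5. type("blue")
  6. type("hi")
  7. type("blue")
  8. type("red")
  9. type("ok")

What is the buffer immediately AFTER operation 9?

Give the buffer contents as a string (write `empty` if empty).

Answer: bluehiblueredok

Derivation:
After op 1 (type): buf='dog' undo_depth=1 redo_depth=0
After op 2 (type): buf='dogqux' undo_depth=2 redo_depth=0
After op 3 (undo): buf='dog' undo_depth=1 redo_depth=1
After op 4 (undo): buf='(empty)' undo_depth=0 redo_depth=2
After op 5 (type): buf='blue' undo_depth=1 redo_depth=0
After op 6 (type): buf='bluehi' undo_depth=2 redo_depth=0
After op 7 (type): buf='bluehiblue' undo_depth=3 redo_depth=0
After op 8 (type): buf='bluehibluered' undo_depth=4 redo_depth=0
After op 9 (type): buf='bluehiblueredok' undo_depth=5 redo_depth=0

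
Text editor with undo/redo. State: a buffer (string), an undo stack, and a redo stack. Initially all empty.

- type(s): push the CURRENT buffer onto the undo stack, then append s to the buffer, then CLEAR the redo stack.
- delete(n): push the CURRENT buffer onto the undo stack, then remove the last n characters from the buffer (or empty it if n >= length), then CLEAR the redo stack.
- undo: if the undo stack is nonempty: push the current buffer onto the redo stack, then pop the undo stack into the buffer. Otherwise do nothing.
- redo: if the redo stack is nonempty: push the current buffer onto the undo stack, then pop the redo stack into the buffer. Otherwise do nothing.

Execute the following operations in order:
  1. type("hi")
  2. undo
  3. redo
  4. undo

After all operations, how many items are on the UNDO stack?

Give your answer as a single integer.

After op 1 (type): buf='hi' undo_depth=1 redo_depth=0
After op 2 (undo): buf='(empty)' undo_depth=0 redo_depth=1
After op 3 (redo): buf='hi' undo_depth=1 redo_depth=0
After op 4 (undo): buf='(empty)' undo_depth=0 redo_depth=1

Answer: 0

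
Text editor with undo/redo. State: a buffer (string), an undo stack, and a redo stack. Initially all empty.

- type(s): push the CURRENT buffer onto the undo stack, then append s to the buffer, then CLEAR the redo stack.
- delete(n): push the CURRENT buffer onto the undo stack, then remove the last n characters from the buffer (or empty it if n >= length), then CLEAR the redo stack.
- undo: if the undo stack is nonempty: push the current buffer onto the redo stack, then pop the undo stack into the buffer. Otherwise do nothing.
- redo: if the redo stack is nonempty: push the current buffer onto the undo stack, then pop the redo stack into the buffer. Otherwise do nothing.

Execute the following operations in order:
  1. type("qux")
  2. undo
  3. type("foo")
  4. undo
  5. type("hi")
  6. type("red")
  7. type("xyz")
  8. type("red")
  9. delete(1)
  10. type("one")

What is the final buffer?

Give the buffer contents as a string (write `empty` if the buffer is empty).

After op 1 (type): buf='qux' undo_depth=1 redo_depth=0
After op 2 (undo): buf='(empty)' undo_depth=0 redo_depth=1
After op 3 (type): buf='foo' undo_depth=1 redo_depth=0
After op 4 (undo): buf='(empty)' undo_depth=0 redo_depth=1
After op 5 (type): buf='hi' undo_depth=1 redo_depth=0
After op 6 (type): buf='hired' undo_depth=2 redo_depth=0
After op 7 (type): buf='hiredxyz' undo_depth=3 redo_depth=0
After op 8 (type): buf='hiredxyzred' undo_depth=4 redo_depth=0
After op 9 (delete): buf='hiredxyzre' undo_depth=5 redo_depth=0
After op 10 (type): buf='hiredxyzreone' undo_depth=6 redo_depth=0

Answer: hiredxyzreone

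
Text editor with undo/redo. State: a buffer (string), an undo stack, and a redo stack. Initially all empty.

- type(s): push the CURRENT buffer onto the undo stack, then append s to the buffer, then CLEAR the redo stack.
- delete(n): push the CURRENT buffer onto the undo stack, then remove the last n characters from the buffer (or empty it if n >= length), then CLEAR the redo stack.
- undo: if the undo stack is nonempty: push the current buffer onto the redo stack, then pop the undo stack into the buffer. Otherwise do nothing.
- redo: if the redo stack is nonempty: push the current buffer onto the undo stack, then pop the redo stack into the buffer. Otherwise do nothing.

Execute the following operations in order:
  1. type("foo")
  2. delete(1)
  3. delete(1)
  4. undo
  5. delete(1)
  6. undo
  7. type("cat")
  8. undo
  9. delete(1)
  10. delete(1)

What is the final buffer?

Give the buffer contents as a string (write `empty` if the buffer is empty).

Answer: empty

Derivation:
After op 1 (type): buf='foo' undo_depth=1 redo_depth=0
After op 2 (delete): buf='fo' undo_depth=2 redo_depth=0
After op 3 (delete): buf='f' undo_depth=3 redo_depth=0
After op 4 (undo): buf='fo' undo_depth=2 redo_depth=1
After op 5 (delete): buf='f' undo_depth=3 redo_depth=0
After op 6 (undo): buf='fo' undo_depth=2 redo_depth=1
After op 7 (type): buf='focat' undo_depth=3 redo_depth=0
After op 8 (undo): buf='fo' undo_depth=2 redo_depth=1
After op 9 (delete): buf='f' undo_depth=3 redo_depth=0
After op 10 (delete): buf='(empty)' undo_depth=4 redo_depth=0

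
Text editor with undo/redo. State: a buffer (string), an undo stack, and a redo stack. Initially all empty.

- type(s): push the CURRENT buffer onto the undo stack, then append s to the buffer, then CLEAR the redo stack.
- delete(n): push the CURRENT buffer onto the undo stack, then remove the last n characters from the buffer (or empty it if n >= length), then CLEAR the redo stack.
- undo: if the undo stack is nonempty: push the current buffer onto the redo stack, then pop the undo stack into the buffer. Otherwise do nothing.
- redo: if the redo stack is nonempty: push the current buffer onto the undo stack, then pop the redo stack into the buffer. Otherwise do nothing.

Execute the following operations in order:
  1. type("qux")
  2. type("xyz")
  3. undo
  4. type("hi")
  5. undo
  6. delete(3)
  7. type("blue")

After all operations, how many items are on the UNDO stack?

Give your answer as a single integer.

After op 1 (type): buf='qux' undo_depth=1 redo_depth=0
After op 2 (type): buf='quxxyz' undo_depth=2 redo_depth=0
After op 3 (undo): buf='qux' undo_depth=1 redo_depth=1
After op 4 (type): buf='quxhi' undo_depth=2 redo_depth=0
After op 5 (undo): buf='qux' undo_depth=1 redo_depth=1
After op 6 (delete): buf='(empty)' undo_depth=2 redo_depth=0
After op 7 (type): buf='blue' undo_depth=3 redo_depth=0

Answer: 3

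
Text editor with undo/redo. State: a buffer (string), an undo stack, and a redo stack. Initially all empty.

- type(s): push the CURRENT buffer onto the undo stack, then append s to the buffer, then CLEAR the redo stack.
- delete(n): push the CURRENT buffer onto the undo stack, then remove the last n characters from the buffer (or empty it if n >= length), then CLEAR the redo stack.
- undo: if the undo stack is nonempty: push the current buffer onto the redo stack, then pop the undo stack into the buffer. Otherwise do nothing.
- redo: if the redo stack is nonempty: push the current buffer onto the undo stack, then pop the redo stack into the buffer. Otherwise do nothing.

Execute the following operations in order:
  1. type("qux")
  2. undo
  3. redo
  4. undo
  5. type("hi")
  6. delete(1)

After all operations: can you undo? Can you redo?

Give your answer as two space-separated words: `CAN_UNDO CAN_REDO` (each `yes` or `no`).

After op 1 (type): buf='qux' undo_depth=1 redo_depth=0
After op 2 (undo): buf='(empty)' undo_depth=0 redo_depth=1
After op 3 (redo): buf='qux' undo_depth=1 redo_depth=0
After op 4 (undo): buf='(empty)' undo_depth=0 redo_depth=1
After op 5 (type): buf='hi' undo_depth=1 redo_depth=0
After op 6 (delete): buf='h' undo_depth=2 redo_depth=0

Answer: yes no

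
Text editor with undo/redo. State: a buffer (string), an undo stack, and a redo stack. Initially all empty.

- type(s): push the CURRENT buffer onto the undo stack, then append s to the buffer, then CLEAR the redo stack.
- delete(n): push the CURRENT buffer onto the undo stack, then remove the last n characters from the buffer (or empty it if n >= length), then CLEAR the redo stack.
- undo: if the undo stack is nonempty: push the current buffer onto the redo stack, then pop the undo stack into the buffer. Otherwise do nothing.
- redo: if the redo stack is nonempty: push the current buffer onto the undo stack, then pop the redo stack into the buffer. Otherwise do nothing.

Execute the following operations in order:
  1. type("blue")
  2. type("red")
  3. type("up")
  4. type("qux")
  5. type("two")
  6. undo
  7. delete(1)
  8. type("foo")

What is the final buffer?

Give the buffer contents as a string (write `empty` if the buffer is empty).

Answer: blueredupqufoo

Derivation:
After op 1 (type): buf='blue' undo_depth=1 redo_depth=0
After op 2 (type): buf='bluered' undo_depth=2 redo_depth=0
After op 3 (type): buf='blueredup' undo_depth=3 redo_depth=0
After op 4 (type): buf='blueredupqux' undo_depth=4 redo_depth=0
After op 5 (type): buf='blueredupquxtwo' undo_depth=5 redo_depth=0
After op 6 (undo): buf='blueredupqux' undo_depth=4 redo_depth=1
After op 7 (delete): buf='blueredupqu' undo_depth=5 redo_depth=0
After op 8 (type): buf='blueredupqufoo' undo_depth=6 redo_depth=0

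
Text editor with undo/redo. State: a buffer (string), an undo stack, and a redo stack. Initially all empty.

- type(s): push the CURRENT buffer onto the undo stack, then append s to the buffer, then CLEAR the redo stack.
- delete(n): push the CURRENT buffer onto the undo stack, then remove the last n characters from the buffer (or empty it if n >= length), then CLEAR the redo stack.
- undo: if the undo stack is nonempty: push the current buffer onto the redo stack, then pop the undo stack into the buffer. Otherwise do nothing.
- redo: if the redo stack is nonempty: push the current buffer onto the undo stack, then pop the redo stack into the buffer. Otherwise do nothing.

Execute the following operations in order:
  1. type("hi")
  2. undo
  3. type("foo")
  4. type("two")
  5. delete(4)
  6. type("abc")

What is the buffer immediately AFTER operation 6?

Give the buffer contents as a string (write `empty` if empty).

Answer: foabc

Derivation:
After op 1 (type): buf='hi' undo_depth=1 redo_depth=0
After op 2 (undo): buf='(empty)' undo_depth=0 redo_depth=1
After op 3 (type): buf='foo' undo_depth=1 redo_depth=0
After op 4 (type): buf='footwo' undo_depth=2 redo_depth=0
After op 5 (delete): buf='fo' undo_depth=3 redo_depth=0
After op 6 (type): buf='foabc' undo_depth=4 redo_depth=0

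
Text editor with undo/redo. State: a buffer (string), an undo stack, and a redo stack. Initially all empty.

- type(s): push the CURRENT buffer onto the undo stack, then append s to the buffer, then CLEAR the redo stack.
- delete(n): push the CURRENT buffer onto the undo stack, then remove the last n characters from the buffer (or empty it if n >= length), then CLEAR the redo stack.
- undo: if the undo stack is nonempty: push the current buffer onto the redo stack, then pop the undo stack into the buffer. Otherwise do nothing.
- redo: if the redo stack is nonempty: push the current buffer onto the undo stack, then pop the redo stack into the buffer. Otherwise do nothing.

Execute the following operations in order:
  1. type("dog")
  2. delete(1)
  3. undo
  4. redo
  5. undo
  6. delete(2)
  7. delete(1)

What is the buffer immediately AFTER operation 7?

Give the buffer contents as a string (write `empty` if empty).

After op 1 (type): buf='dog' undo_depth=1 redo_depth=0
After op 2 (delete): buf='do' undo_depth=2 redo_depth=0
After op 3 (undo): buf='dog' undo_depth=1 redo_depth=1
After op 4 (redo): buf='do' undo_depth=2 redo_depth=0
After op 5 (undo): buf='dog' undo_depth=1 redo_depth=1
After op 6 (delete): buf='d' undo_depth=2 redo_depth=0
After op 7 (delete): buf='(empty)' undo_depth=3 redo_depth=0

Answer: empty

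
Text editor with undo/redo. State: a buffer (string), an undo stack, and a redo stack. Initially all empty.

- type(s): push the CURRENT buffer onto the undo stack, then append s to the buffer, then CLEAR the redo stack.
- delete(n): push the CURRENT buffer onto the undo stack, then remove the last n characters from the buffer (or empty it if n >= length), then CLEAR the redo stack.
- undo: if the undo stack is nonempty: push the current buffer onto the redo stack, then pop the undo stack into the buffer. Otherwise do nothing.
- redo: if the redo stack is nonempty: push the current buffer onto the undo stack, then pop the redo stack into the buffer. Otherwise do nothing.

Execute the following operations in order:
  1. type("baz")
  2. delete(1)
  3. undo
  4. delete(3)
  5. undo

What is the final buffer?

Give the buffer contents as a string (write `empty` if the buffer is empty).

Answer: baz

Derivation:
After op 1 (type): buf='baz' undo_depth=1 redo_depth=0
After op 2 (delete): buf='ba' undo_depth=2 redo_depth=0
After op 3 (undo): buf='baz' undo_depth=1 redo_depth=1
After op 4 (delete): buf='(empty)' undo_depth=2 redo_depth=0
After op 5 (undo): buf='baz' undo_depth=1 redo_depth=1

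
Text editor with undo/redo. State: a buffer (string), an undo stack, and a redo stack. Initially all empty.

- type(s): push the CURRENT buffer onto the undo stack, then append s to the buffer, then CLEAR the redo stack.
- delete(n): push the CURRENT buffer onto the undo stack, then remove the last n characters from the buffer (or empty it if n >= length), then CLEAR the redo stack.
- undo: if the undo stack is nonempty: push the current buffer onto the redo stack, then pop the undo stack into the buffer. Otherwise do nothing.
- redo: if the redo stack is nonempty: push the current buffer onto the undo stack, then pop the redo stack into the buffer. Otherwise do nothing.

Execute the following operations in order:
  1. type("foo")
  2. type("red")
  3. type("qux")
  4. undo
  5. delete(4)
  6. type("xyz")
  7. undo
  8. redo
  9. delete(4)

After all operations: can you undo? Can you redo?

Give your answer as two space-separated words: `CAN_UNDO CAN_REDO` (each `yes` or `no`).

Answer: yes no

Derivation:
After op 1 (type): buf='foo' undo_depth=1 redo_depth=0
After op 2 (type): buf='foored' undo_depth=2 redo_depth=0
After op 3 (type): buf='fooredqux' undo_depth=3 redo_depth=0
After op 4 (undo): buf='foored' undo_depth=2 redo_depth=1
After op 5 (delete): buf='fo' undo_depth=3 redo_depth=0
After op 6 (type): buf='foxyz' undo_depth=4 redo_depth=0
After op 7 (undo): buf='fo' undo_depth=3 redo_depth=1
After op 8 (redo): buf='foxyz' undo_depth=4 redo_depth=0
After op 9 (delete): buf='f' undo_depth=5 redo_depth=0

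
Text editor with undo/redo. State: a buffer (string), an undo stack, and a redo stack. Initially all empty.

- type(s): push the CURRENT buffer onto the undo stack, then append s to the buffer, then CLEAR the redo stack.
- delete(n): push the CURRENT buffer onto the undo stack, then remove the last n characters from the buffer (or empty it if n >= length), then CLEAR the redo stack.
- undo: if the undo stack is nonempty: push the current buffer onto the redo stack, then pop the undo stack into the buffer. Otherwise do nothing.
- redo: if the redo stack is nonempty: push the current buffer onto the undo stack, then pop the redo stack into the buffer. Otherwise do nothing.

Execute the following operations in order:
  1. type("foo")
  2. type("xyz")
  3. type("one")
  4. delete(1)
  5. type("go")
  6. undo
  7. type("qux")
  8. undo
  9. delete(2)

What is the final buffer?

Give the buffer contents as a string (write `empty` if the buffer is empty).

After op 1 (type): buf='foo' undo_depth=1 redo_depth=0
After op 2 (type): buf='fooxyz' undo_depth=2 redo_depth=0
After op 3 (type): buf='fooxyzone' undo_depth=3 redo_depth=0
After op 4 (delete): buf='fooxyzon' undo_depth=4 redo_depth=0
After op 5 (type): buf='fooxyzongo' undo_depth=5 redo_depth=0
After op 6 (undo): buf='fooxyzon' undo_depth=4 redo_depth=1
After op 7 (type): buf='fooxyzonqux' undo_depth=5 redo_depth=0
After op 8 (undo): buf='fooxyzon' undo_depth=4 redo_depth=1
After op 9 (delete): buf='fooxyz' undo_depth=5 redo_depth=0

Answer: fooxyz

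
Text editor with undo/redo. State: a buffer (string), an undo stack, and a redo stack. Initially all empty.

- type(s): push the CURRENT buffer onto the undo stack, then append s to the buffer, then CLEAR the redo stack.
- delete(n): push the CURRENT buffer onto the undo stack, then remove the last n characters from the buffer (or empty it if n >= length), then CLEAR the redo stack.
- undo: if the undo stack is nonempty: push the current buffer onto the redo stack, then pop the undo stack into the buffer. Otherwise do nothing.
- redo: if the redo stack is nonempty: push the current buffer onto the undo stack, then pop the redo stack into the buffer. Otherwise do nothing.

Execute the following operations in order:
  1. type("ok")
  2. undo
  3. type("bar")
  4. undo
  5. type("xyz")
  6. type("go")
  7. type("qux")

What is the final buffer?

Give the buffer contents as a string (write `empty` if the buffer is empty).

After op 1 (type): buf='ok' undo_depth=1 redo_depth=0
After op 2 (undo): buf='(empty)' undo_depth=0 redo_depth=1
After op 3 (type): buf='bar' undo_depth=1 redo_depth=0
After op 4 (undo): buf='(empty)' undo_depth=0 redo_depth=1
After op 5 (type): buf='xyz' undo_depth=1 redo_depth=0
After op 6 (type): buf='xyzgo' undo_depth=2 redo_depth=0
After op 7 (type): buf='xyzgoqux' undo_depth=3 redo_depth=0

Answer: xyzgoqux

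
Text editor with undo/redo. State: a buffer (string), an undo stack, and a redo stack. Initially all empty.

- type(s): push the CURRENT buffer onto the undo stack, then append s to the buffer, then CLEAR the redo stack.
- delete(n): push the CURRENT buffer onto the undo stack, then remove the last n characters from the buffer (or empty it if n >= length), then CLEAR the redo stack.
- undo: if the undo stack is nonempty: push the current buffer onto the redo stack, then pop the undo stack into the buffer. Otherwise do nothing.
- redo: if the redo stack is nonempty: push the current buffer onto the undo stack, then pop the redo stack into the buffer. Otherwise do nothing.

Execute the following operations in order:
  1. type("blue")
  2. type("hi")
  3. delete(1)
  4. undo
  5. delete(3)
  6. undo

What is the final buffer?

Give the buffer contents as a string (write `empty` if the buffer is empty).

Answer: bluehi

Derivation:
After op 1 (type): buf='blue' undo_depth=1 redo_depth=0
After op 2 (type): buf='bluehi' undo_depth=2 redo_depth=0
After op 3 (delete): buf='blueh' undo_depth=3 redo_depth=0
After op 4 (undo): buf='bluehi' undo_depth=2 redo_depth=1
After op 5 (delete): buf='blu' undo_depth=3 redo_depth=0
After op 6 (undo): buf='bluehi' undo_depth=2 redo_depth=1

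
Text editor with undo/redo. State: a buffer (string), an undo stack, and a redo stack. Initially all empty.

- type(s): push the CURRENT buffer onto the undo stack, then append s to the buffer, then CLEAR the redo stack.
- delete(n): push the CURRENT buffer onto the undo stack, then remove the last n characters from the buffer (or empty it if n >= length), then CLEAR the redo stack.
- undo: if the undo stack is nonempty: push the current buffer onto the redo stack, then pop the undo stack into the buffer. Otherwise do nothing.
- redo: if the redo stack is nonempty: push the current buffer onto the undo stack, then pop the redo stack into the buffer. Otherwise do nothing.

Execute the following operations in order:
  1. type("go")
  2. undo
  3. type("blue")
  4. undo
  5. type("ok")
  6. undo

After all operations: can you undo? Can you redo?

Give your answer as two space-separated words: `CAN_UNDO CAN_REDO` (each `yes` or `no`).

Answer: no yes

Derivation:
After op 1 (type): buf='go' undo_depth=1 redo_depth=0
After op 2 (undo): buf='(empty)' undo_depth=0 redo_depth=1
After op 3 (type): buf='blue' undo_depth=1 redo_depth=0
After op 4 (undo): buf='(empty)' undo_depth=0 redo_depth=1
After op 5 (type): buf='ok' undo_depth=1 redo_depth=0
After op 6 (undo): buf='(empty)' undo_depth=0 redo_depth=1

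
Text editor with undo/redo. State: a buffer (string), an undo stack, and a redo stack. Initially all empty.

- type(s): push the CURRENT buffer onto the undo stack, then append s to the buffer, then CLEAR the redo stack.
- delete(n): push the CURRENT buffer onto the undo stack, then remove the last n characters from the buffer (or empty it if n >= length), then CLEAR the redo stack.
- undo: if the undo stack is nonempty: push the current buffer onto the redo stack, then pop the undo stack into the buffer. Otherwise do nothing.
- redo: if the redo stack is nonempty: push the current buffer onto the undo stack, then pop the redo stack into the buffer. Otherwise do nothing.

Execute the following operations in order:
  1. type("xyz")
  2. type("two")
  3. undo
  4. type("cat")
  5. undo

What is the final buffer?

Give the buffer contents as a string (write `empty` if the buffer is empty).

Answer: xyz

Derivation:
After op 1 (type): buf='xyz' undo_depth=1 redo_depth=0
After op 2 (type): buf='xyztwo' undo_depth=2 redo_depth=0
After op 3 (undo): buf='xyz' undo_depth=1 redo_depth=1
After op 4 (type): buf='xyzcat' undo_depth=2 redo_depth=0
After op 5 (undo): buf='xyz' undo_depth=1 redo_depth=1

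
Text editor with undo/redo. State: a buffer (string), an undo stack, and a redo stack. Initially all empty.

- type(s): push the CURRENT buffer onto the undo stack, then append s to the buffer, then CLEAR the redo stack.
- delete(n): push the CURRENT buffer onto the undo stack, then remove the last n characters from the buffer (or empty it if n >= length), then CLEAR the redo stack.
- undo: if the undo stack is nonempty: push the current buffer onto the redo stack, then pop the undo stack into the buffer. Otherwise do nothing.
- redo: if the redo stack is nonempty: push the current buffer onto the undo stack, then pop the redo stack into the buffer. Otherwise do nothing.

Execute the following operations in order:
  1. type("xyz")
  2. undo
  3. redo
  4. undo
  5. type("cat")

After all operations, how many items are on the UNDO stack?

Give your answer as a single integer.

Answer: 1

Derivation:
After op 1 (type): buf='xyz' undo_depth=1 redo_depth=0
After op 2 (undo): buf='(empty)' undo_depth=0 redo_depth=1
After op 3 (redo): buf='xyz' undo_depth=1 redo_depth=0
After op 4 (undo): buf='(empty)' undo_depth=0 redo_depth=1
After op 5 (type): buf='cat' undo_depth=1 redo_depth=0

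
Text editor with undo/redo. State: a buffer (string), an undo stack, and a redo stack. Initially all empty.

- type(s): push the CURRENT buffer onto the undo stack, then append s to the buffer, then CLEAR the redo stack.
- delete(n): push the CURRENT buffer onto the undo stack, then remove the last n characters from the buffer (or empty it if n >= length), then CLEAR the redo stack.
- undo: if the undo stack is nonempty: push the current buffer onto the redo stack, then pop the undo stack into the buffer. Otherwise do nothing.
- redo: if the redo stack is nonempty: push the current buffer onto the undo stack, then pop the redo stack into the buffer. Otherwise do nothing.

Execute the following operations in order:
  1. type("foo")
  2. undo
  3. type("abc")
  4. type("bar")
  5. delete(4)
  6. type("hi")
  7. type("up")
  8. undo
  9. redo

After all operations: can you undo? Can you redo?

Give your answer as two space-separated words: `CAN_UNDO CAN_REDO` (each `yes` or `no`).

After op 1 (type): buf='foo' undo_depth=1 redo_depth=0
After op 2 (undo): buf='(empty)' undo_depth=0 redo_depth=1
After op 3 (type): buf='abc' undo_depth=1 redo_depth=0
After op 4 (type): buf='abcbar' undo_depth=2 redo_depth=0
After op 5 (delete): buf='ab' undo_depth=3 redo_depth=0
After op 6 (type): buf='abhi' undo_depth=4 redo_depth=0
After op 7 (type): buf='abhiup' undo_depth=5 redo_depth=0
After op 8 (undo): buf='abhi' undo_depth=4 redo_depth=1
After op 9 (redo): buf='abhiup' undo_depth=5 redo_depth=0

Answer: yes no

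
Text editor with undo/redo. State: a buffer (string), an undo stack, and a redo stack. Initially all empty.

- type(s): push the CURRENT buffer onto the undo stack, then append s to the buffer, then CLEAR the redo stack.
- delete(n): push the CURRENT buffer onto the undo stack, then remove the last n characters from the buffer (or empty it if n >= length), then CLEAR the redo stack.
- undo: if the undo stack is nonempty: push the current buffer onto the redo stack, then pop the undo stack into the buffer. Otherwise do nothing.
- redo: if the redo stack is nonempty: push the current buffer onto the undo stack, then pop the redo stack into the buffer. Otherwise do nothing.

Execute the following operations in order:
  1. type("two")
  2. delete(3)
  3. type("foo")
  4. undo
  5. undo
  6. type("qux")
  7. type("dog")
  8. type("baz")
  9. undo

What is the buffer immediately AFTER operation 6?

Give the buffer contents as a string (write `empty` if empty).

Answer: twoqux

Derivation:
After op 1 (type): buf='two' undo_depth=1 redo_depth=0
After op 2 (delete): buf='(empty)' undo_depth=2 redo_depth=0
After op 3 (type): buf='foo' undo_depth=3 redo_depth=0
After op 4 (undo): buf='(empty)' undo_depth=2 redo_depth=1
After op 5 (undo): buf='two' undo_depth=1 redo_depth=2
After op 6 (type): buf='twoqux' undo_depth=2 redo_depth=0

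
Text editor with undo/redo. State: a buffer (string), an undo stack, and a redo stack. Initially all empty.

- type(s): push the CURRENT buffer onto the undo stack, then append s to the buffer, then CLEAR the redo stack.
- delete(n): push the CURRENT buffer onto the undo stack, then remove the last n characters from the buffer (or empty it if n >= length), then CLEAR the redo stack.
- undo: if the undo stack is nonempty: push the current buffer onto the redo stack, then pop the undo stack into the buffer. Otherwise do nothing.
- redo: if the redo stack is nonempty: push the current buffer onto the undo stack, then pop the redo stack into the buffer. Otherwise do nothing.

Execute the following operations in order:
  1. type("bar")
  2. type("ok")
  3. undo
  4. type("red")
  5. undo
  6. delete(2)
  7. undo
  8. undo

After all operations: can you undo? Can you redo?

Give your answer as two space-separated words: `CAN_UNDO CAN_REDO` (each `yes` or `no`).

After op 1 (type): buf='bar' undo_depth=1 redo_depth=0
After op 2 (type): buf='barok' undo_depth=2 redo_depth=0
After op 3 (undo): buf='bar' undo_depth=1 redo_depth=1
After op 4 (type): buf='barred' undo_depth=2 redo_depth=0
After op 5 (undo): buf='bar' undo_depth=1 redo_depth=1
After op 6 (delete): buf='b' undo_depth=2 redo_depth=0
After op 7 (undo): buf='bar' undo_depth=1 redo_depth=1
After op 8 (undo): buf='(empty)' undo_depth=0 redo_depth=2

Answer: no yes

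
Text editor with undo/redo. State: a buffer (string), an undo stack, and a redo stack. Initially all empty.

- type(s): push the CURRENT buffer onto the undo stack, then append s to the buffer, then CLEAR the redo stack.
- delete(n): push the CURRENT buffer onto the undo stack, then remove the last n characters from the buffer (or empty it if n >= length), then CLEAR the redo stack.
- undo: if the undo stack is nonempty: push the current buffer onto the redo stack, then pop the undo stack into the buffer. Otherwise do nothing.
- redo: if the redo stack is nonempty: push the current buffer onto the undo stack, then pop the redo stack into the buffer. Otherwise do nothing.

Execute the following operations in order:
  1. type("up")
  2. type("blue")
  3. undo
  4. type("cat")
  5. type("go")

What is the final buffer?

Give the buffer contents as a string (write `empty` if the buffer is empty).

After op 1 (type): buf='up' undo_depth=1 redo_depth=0
After op 2 (type): buf='upblue' undo_depth=2 redo_depth=0
After op 3 (undo): buf='up' undo_depth=1 redo_depth=1
After op 4 (type): buf='upcat' undo_depth=2 redo_depth=0
After op 5 (type): buf='upcatgo' undo_depth=3 redo_depth=0

Answer: upcatgo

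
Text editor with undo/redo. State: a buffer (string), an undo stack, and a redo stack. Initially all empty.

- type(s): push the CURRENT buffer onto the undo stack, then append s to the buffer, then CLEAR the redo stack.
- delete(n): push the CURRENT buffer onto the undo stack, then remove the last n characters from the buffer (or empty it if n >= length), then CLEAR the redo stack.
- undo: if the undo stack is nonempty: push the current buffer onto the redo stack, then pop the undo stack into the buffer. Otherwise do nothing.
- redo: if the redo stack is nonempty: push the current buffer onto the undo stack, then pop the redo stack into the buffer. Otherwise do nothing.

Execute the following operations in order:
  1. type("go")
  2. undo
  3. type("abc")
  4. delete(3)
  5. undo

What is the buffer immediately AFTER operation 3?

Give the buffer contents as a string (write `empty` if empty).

After op 1 (type): buf='go' undo_depth=1 redo_depth=0
After op 2 (undo): buf='(empty)' undo_depth=0 redo_depth=1
After op 3 (type): buf='abc' undo_depth=1 redo_depth=0

Answer: abc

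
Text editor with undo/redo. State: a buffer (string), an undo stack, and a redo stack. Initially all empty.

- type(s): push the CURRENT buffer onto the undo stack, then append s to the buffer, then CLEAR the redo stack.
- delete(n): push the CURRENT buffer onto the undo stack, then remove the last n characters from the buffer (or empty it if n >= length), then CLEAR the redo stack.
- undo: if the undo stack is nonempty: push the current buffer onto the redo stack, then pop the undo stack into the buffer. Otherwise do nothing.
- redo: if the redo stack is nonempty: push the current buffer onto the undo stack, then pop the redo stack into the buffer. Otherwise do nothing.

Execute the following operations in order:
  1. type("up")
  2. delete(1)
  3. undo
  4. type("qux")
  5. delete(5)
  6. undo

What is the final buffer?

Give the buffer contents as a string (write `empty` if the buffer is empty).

After op 1 (type): buf='up' undo_depth=1 redo_depth=0
After op 2 (delete): buf='u' undo_depth=2 redo_depth=0
After op 3 (undo): buf='up' undo_depth=1 redo_depth=1
After op 4 (type): buf='upqux' undo_depth=2 redo_depth=0
After op 5 (delete): buf='(empty)' undo_depth=3 redo_depth=0
After op 6 (undo): buf='upqux' undo_depth=2 redo_depth=1

Answer: upqux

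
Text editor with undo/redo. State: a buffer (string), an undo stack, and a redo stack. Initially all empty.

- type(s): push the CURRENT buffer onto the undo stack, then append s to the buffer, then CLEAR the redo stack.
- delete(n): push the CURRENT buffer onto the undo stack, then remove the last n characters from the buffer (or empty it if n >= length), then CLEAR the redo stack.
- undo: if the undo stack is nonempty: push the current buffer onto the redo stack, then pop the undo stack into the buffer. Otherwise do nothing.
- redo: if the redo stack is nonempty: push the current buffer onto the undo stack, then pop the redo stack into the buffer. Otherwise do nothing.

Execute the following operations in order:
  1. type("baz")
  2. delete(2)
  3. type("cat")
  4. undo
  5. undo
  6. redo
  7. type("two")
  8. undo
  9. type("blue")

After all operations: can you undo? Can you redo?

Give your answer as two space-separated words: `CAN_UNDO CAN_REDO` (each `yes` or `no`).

After op 1 (type): buf='baz' undo_depth=1 redo_depth=0
After op 2 (delete): buf='b' undo_depth=2 redo_depth=0
After op 3 (type): buf='bcat' undo_depth=3 redo_depth=0
After op 4 (undo): buf='b' undo_depth=2 redo_depth=1
After op 5 (undo): buf='baz' undo_depth=1 redo_depth=2
After op 6 (redo): buf='b' undo_depth=2 redo_depth=1
After op 7 (type): buf='btwo' undo_depth=3 redo_depth=0
After op 8 (undo): buf='b' undo_depth=2 redo_depth=1
After op 9 (type): buf='bblue' undo_depth=3 redo_depth=0

Answer: yes no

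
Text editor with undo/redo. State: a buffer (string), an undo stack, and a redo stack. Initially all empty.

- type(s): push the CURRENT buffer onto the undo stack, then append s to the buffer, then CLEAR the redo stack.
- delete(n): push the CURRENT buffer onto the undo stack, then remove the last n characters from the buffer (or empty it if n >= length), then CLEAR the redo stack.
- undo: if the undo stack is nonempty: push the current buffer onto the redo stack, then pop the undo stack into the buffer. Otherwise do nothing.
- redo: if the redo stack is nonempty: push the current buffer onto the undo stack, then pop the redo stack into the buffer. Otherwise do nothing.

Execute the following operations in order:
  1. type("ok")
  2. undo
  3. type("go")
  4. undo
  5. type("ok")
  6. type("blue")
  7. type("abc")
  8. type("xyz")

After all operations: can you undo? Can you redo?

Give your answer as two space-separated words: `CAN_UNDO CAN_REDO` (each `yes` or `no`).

After op 1 (type): buf='ok' undo_depth=1 redo_depth=0
After op 2 (undo): buf='(empty)' undo_depth=0 redo_depth=1
After op 3 (type): buf='go' undo_depth=1 redo_depth=0
After op 4 (undo): buf='(empty)' undo_depth=0 redo_depth=1
After op 5 (type): buf='ok' undo_depth=1 redo_depth=0
After op 6 (type): buf='okblue' undo_depth=2 redo_depth=0
After op 7 (type): buf='okblueabc' undo_depth=3 redo_depth=0
After op 8 (type): buf='okblueabcxyz' undo_depth=4 redo_depth=0

Answer: yes no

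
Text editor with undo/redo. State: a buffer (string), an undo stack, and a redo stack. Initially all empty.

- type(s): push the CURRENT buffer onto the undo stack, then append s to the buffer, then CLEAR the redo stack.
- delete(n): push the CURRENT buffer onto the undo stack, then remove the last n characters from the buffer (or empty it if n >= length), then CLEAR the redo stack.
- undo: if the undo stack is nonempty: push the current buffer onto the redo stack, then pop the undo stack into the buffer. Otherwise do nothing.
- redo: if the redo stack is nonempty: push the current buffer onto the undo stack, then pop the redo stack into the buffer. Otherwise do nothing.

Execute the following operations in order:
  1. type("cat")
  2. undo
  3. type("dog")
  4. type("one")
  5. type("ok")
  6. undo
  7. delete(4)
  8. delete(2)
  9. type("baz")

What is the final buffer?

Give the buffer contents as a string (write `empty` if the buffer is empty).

After op 1 (type): buf='cat' undo_depth=1 redo_depth=0
After op 2 (undo): buf='(empty)' undo_depth=0 redo_depth=1
After op 3 (type): buf='dog' undo_depth=1 redo_depth=0
After op 4 (type): buf='dogone' undo_depth=2 redo_depth=0
After op 5 (type): buf='dogoneok' undo_depth=3 redo_depth=0
After op 6 (undo): buf='dogone' undo_depth=2 redo_depth=1
After op 7 (delete): buf='do' undo_depth=3 redo_depth=0
After op 8 (delete): buf='(empty)' undo_depth=4 redo_depth=0
After op 9 (type): buf='baz' undo_depth=5 redo_depth=0

Answer: baz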